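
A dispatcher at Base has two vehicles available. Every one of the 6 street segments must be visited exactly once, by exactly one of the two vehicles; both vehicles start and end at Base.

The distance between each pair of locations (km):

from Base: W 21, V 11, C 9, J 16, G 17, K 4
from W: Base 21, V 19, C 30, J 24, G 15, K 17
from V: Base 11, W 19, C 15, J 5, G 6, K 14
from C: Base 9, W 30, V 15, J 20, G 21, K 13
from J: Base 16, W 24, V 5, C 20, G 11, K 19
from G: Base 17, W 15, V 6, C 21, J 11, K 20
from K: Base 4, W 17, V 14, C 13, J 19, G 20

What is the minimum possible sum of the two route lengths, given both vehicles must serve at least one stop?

81 km — the smallest possible combined total.

Check every non-empty split of the stops between the two vehicles; for each half take its own optimal tour:
  {W} + {V, C, J, G, K}: 42 + 64 = 106
  {V} + {W, C, J, G, K}: 22 + 76 = 98
  {W, V} + {C, J, G, K}: 51 + 64 = 115
  {C} + {W, V, J, G, K}: 18 + 63 = 81
  {W, C} + {V, J, G, K}: 60 + 51 = 111
  {V, C} + {W, J, G, K}: 35 + 63 = 98
  … (31 splits in total)
Best: vehicle 1 Base → C → Base = 18; vehicle 2 Base → V → J → G → W → K → Base = 63; combined 81.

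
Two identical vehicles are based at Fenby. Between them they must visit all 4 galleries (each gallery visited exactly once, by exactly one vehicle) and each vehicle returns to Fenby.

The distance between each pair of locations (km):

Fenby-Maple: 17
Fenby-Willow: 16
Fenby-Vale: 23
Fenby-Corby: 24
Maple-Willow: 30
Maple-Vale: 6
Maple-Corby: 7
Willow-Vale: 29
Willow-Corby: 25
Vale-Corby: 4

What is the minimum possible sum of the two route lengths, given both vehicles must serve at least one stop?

Minimum combined distance: 83 km.

There are 2^3 − 1 = 7 ways to divide the 4 stops into two non-empty groups. For each, the best each vehicle can do is its own shortest tour through its group:
  {Maple} + {Willow, Vale, Corby}: 34 + 68 = 102
  {Willow} + {Maple, Vale, Corby}: 32 + 51 = 83
  {Maple, Willow} + {Vale, Corby}: 63 + 51 = 114
  {Vale} + {Maple, Willow, Corby}: 46 + 65 = 111
  {Maple, Vale} + {Willow, Corby}: 46 + 65 = 111
  {Willow, Vale} + {Maple, Corby}: 68 + 48 = 116
  … (7 splits in total)
Best: vehicle 1 Fenby → Willow → Fenby = 32; vehicle 2 Fenby → Maple → Vale → Corby → Fenby = 51; combined 83.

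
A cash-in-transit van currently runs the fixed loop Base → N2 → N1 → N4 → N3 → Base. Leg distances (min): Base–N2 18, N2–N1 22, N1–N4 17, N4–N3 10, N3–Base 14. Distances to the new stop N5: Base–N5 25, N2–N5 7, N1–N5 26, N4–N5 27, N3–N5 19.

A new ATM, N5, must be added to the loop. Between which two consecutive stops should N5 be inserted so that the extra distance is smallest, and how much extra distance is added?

Adding 11 min by placing N5 on the N2–N1 leg.

Insertion cost between consecutive stops i–j is d(i,N5) + d(N5,j) − d(i,j):
  between Base and N2: 25 + 7 − 18 = 14
  between N2 and N1: 7 + 26 − 22 = 11
  between N1 and N4: 26 + 27 − 17 = 36
  between N4 and N3: 27 + 19 − 10 = 36
  between N3 and Base: 19 + 25 − 14 = 30
Cheapest insertion is between N2 and N1, adding 11.
New total = 81 + 11 = 92.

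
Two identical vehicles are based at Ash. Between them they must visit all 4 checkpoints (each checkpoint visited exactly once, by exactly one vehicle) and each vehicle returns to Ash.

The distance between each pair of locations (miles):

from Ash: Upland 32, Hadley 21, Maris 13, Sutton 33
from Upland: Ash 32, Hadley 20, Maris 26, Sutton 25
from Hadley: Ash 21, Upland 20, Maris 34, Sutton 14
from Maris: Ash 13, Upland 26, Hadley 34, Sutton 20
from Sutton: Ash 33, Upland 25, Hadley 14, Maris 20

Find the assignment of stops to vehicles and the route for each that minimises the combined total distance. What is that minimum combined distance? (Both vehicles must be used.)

There are 2^3 − 1 = 7 ways to divide the 4 stops into two non-empty groups. For each, the best each vehicle can do is its own shortest tour through its group:
  {Upland} + {Hadley, Maris, Sutton}: 64 + 68 = 132
  {Hadley} + {Upland, Maris, Sutton}: 42 + 90 = 132
  {Upland, Hadley} + {Maris, Sutton}: 73 + 66 = 139
  {Maris} + {Upland, Hadley, Sutton}: 26 + 92 = 118
  {Upland, Maris} + {Hadley, Sutton}: 71 + 68 = 139
  {Hadley, Maris} + {Upland, Sutton}: 68 + 90 = 158
  … (7 splits in total)
Best: vehicle 1 Ash → Maris → Ash = 26; vehicle 2 Ash → Upland → Sutton → Hadley → Ash = 92; combined 118.

Minimum combined distance: 118 miles.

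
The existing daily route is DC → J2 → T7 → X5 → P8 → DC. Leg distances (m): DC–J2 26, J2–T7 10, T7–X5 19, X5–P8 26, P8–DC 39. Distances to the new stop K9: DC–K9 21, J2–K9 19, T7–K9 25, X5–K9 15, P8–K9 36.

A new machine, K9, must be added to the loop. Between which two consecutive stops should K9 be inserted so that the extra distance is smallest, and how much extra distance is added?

Insertion cost between consecutive stops i–j is d(i,K9) + d(K9,j) − d(i,j):
  between DC and J2: 21 + 19 − 26 = 14
  between J2 and T7: 19 + 25 − 10 = 34
  between T7 and X5: 25 + 15 − 19 = 21
  between X5 and P8: 15 + 36 − 26 = 25
  between P8 and DC: 36 + 21 − 39 = 18
Cheapest insertion is between DC and J2, adding 14.
New total = 120 + 14 = 134.

Minimum extra distance: 14 m, inserting K9 between DC and J2.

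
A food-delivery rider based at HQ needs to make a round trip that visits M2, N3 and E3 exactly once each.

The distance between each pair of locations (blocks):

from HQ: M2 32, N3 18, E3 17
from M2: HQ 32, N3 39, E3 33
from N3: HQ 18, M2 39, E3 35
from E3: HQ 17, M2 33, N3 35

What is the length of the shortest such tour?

Shortest round trip = 107 blocks.

HQ - M2 - N3 - E3 - HQ: 32+39+35+17 = 123
HQ - M2 - E3 - N3 - HQ: 32+33+35+18 = 118
HQ - N3 - M2 - E3 - HQ: 18+39+33+17 = 107
The minimum is 107.
One optimal route: HQ → N3 → M2 → E3 → HQ (or its reverse).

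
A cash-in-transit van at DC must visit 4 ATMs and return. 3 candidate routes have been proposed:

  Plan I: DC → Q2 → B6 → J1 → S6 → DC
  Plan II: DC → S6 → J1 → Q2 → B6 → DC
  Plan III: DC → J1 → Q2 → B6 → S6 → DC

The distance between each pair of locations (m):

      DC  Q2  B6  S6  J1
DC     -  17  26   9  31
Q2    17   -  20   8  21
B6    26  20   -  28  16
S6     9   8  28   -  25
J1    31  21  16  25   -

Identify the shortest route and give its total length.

Plan I: 17 + 20 + 16 + 25 + 9 = 87
Plan II: 9 + 25 + 21 + 20 + 26 = 101
Plan III: 31 + 21 + 20 + 28 + 9 = 109

87 m — Plan I is the shortest.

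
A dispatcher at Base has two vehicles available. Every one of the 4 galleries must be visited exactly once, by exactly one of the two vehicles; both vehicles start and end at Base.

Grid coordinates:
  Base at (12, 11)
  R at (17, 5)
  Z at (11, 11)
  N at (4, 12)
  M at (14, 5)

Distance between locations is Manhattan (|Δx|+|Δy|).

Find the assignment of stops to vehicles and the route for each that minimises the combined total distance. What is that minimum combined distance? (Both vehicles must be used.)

There are 2^3 − 1 = 7 ways to divide the 4 stops into two non-empty groups. For each, the best each vehicle can do is its own shortest tour through its group:
  {R} + {Z, N, M}: 22 + 34 = 56
  {Z} + {R, N, M}: 2 + 40 = 42
  {R, Z} + {N, M}: 24 + 34 = 58
  {N} + {R, Z, M}: 18 + 24 = 42
  {R, N} + {Z, M}: 40 + 18 = 58
  {Z, N} + {R, M}: 18 + 22 = 40
  … (7 splits in total)
Best: vehicle 1 Base → Z → N → Base = 18; vehicle 2 Base → R → M → Base = 22; combined 40.

Minimum combined distance: 40.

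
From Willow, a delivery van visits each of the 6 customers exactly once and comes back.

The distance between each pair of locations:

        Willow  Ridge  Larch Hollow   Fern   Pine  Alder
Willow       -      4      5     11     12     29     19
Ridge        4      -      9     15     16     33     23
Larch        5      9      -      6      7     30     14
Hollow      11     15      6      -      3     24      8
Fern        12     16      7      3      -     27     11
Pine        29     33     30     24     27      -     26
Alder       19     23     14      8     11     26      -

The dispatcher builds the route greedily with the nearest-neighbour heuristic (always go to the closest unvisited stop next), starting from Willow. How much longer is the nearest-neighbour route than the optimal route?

2 longer than the optimal tour.

Willow: Ridge=4, Larch=5, Hollow=11, Fern=12, Alder=19, Pine=29 ⇒ Ridge
Ridge: Larch=9, Hollow=15, Fern=16, Alder=23, Pine=33 ⇒ Larch
Larch: Hollow=6, Fern=7, Alder=14, Pine=30 ⇒ Hollow
Hollow: Fern=3, Alder=8, Pine=24 ⇒ Fern
Fern: Alder=11, Pine=27 ⇒ Alder
Alder: Pine=26 ⇒ Pine
NN route Willow → Ridge → Larch → Hollow → Fern → Alder → Pine → Willow costs 88.
Optimal: Willow → Ridge → Larch → Fern → Hollow → Alder → Pine → Willow costs 86 (by enumerating all 360 distinct tours).
Excess = 88 − 86 = 2.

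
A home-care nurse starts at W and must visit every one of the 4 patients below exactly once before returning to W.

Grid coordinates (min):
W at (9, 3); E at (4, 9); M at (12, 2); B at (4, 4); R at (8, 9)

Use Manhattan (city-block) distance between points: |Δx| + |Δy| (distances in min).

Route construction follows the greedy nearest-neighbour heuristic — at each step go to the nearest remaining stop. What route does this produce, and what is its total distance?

W → [M:4 / B:6 / R:7 / E:11] → M (4)
M → [B:10 / R:11 / E:15] → B (10)
B → [E:5 / R:9] → E (5)
E → [R:4] → R (4)
Return R→W: 7.
Total = 4 + 10 + 5 + 4 + 7 = 30.

Nearest-neighbour total = 30 min; route W → M → B → E → R → W.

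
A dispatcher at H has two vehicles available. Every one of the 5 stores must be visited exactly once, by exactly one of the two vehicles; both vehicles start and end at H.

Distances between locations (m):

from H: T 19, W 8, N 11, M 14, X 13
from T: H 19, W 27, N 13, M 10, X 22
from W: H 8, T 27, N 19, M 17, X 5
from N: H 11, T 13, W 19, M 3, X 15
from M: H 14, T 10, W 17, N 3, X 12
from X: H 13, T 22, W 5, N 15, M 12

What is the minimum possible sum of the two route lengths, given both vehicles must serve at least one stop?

69 m — the smallest possible combined total.

Try each way of splitting the stops between the two vehicles (each non-empty) and, for each split, find the best tour for each vehicle:
  {T} + {W, N, M, X}: 38 + 39 = 77
  {W} + {T, N, M, X}: 16 + 59 = 75
  {T, W} + {N, M, X}: 54 + 39 = 93
  {N} + {T, W, M, X}: 22 + 54 = 76
  {T, N} + {W, M, X}: 43 + 39 = 82
  {W, N} + {T, M, X}: 38 + 54 = 92
  … (15 splits in total)
  {T, N, M} + {W, X}: 43 + 26 = 69  ← best
Best: vehicle 1 H → T → M → N → H = 43; vehicle 2 H → W → X → H = 26; combined 69.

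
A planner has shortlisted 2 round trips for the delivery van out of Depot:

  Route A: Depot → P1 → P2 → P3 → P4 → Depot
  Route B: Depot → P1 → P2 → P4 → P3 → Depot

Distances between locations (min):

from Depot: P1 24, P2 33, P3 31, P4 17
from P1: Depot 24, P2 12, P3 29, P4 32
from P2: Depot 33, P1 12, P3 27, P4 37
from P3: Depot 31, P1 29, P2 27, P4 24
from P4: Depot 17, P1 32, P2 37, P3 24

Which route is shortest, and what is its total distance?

104 min — Route A is the shortest.

Route A: 24 + 12 + 27 + 24 + 17 = 104
Route B: 24 + 12 + 37 + 24 + 31 = 128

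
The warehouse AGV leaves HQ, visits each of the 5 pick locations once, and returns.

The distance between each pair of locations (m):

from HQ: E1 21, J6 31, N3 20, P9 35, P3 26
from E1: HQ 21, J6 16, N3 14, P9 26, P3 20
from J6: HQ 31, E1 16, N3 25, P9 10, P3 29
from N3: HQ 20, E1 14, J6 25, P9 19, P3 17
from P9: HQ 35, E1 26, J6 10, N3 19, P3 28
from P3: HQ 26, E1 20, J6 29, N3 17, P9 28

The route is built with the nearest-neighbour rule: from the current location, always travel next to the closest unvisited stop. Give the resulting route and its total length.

At HQ the remaining stops are N3 20, E1 21, P3 26, J6 31, P9 35; go to N3.
At N3 the remaining stops are E1 14, P3 17, P9 19, J6 25; go to E1.
At E1 the remaining stops are J6 16, P3 20, P9 26; go to J6.
At J6 the remaining stops are P9 10, P3 29; go to P9.
At P9 the remaining stops are P3 28; go to P3.
Return P3→HQ: 26.
Total = 20 + 14 + 16 + 10 + 28 + 26 = 114.

Total distance 114 m via the nearest-neighbour route HQ → N3 → E1 → J6 → P9 → P3 → HQ.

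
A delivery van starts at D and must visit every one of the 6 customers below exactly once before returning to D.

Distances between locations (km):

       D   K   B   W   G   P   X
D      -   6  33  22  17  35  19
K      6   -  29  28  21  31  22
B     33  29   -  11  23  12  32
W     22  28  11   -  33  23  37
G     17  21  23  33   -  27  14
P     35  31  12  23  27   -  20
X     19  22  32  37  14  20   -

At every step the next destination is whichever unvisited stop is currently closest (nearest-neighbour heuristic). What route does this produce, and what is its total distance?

From D: distances to unvisited — K=6, G=17, X=19, W=22, B=33, P=35. Nearest is K (6).
From K: distances to unvisited — G=21, X=22, W=28, B=29, P=31. Nearest is G (21).
From G: distances to unvisited — X=14, B=23, P=27, W=33. Nearest is X (14).
From X: distances to unvisited — P=20, B=32, W=37. Nearest is P (20).
From P: distances to unvisited — B=12, W=23. Nearest is B (12).
From B: distances to unvisited — W=11. Nearest is W (11).
Return W→D: 22.
Total = 6 + 21 + 14 + 20 + 12 + 11 + 22 = 106.

Nearest-neighbour total = 106 km; route D → K → G → X → P → B → W → D.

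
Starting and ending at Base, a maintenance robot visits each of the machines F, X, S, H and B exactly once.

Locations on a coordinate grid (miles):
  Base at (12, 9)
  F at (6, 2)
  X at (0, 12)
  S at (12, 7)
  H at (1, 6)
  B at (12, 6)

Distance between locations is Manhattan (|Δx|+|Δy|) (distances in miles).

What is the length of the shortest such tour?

Shortest round trip = 44 miles.

Base-F-X-S-H-B-Base: 13+16+17+12+11+3 = 72
Base-F-X-S-B-H-Base: 13+16+17+1+11+14 = 72
Base-F-X-H-S-B-Base: 13+16+7+12+1+3 = 52
Base-F-X-H-B-S-Base: 13+16+7+11+1+2 = 50
Base-F-X-B-S-H-Base: 13+16+18+1+12+14 = 74
Base-F-X-B-H-S-Base: 13+16+18+11+12+2 = 72
Base-F-S-X-H-B-Base: 13+11+17+7+11+3 = 62
Base-F-S-X-B-H-Base: 13+11+17+18+11+14 = 84
Base-F-S-H-X-B-Base: 13+11+12+7+18+3 = 64
Base-F-S-H-B-X-Base: 13+11+12+11+18+15 = 80
Base-F-S-B-X-H-Base: 13+11+1+18+7+14 = 64
Base-F-S-B-H-X-Base: 13+11+1+11+7+15 = 58
Base-F-H-X-S-B-Base: 13+9+7+17+1+3 = 50
Base-F-H-X-B-S-Base: 13+9+7+18+1+2 = 50
… (46 more)
Base-X-H-F-B-S-Base: 15+7+9+10+1+2 = 44  ← best
The minimum is 44.
One optimal route: Base → X → H → F → B → S → Base (or its reverse).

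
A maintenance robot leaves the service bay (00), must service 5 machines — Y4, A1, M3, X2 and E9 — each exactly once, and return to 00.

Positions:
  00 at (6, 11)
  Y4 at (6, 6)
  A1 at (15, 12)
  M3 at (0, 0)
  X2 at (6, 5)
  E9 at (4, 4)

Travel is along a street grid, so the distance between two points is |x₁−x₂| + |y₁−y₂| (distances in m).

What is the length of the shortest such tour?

There are 60 distinct closed tours to check (reversals are equivalent).
00-Y4-A1-M3-X2-E9-00: 5+15+27+11+3+9 = 70
00-Y4-A1-M3-E9-X2-00: 5+15+27+8+3+6 = 64
00-Y4-A1-X2-M3-E9-00: 5+15+16+11+8+9 = 64
00-Y4-A1-X2-E9-M3-00: 5+15+16+3+8+17 = 64
00-Y4-A1-E9-M3-X2-00: 5+15+19+8+11+6 = 64
00-Y4-A1-E9-X2-M3-00: 5+15+19+3+11+17 = 70
00-Y4-M3-A1-X2-E9-00: 5+12+27+16+3+9 = 72
00-Y4-M3-A1-E9-X2-00: 5+12+27+19+3+6 = 72
00-Y4-M3-X2-A1-E9-00: 5+12+11+16+19+9 = 72
00-Y4-M3-X2-E9-A1-00: 5+12+11+3+19+10 = 60
00-Y4-M3-E9-A1-X2-00: 5+12+8+19+16+6 = 66
00-Y4-M3-E9-X2-A1-00: 5+12+8+3+16+10 = 54
00-Y4-X2-A1-M3-E9-00: 5+1+16+27+8+9 = 66
00-Y4-X2-A1-E9-M3-00: 5+1+16+19+8+17 = 66
… (46 more)
The minimum is 54.
One optimal route: 00 → Y4 → M3 → E9 → X2 → A1 → 00 (or its reverse).

Minimum total distance: 54 m.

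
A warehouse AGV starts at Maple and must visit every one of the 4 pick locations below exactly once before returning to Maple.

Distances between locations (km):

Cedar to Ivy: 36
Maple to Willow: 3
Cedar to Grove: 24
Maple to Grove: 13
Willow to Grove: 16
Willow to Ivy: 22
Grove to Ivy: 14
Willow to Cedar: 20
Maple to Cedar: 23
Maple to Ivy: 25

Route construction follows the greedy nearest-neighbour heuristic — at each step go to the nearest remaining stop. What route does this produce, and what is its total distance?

Total distance 92 km via the nearest-neighbour route Maple → Willow → Grove → Ivy → Cedar → Maple.

Maple → [Willow:3 / Grove:13 / Cedar:23 / Ivy:25] → Willow (3)
Willow → [Grove:16 / Cedar:20 / Ivy:22] → Grove (16)
Grove → [Ivy:14 / Cedar:24] → Ivy (14)
Ivy → [Cedar:36] → Cedar (36)
Return Cedar→Maple: 23.
Total = 3 + 16 + 14 + 36 + 23 = 92.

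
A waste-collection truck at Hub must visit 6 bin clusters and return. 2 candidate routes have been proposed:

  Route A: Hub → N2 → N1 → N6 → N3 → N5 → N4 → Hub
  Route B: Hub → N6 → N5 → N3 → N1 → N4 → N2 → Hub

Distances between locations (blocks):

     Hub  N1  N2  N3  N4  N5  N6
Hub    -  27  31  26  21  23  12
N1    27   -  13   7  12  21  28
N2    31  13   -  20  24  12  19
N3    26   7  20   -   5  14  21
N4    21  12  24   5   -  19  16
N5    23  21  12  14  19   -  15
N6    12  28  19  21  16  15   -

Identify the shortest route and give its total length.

115 blocks — Route B is the shortest.

Route A: 31 + 13 + 28 + 21 + 14 + 19 + 21 = 147
Route B: 12 + 15 + 14 + 7 + 12 + 24 + 31 = 115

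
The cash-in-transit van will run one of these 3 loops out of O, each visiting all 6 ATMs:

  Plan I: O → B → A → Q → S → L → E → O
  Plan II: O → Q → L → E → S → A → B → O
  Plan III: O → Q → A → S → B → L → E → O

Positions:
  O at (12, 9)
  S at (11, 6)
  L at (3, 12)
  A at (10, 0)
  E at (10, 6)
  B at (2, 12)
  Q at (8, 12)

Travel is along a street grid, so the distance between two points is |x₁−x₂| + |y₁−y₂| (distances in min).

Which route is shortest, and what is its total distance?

Shortest is Plan III, total 62 min.

Plan I: 13 + 20 + 14 + 9 + 14 + 13 + 5 = 88
Plan II: 7 + 5 + 13 + 1 + 7 + 20 + 13 = 66
Plan III: 7 + 14 + 7 + 15 + 1 + 13 + 5 = 62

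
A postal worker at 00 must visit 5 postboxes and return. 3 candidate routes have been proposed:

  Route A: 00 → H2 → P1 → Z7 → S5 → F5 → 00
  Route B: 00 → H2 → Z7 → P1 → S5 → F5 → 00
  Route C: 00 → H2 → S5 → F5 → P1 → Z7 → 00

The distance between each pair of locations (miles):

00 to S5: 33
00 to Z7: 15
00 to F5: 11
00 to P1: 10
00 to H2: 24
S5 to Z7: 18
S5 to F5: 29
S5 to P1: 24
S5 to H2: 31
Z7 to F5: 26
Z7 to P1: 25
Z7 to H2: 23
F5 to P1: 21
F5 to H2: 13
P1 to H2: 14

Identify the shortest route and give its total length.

Shortest is Route A, total 121 miles.

Route A: 24 + 14 + 25 + 18 + 29 + 11 = 121
Route B: 24 + 23 + 25 + 24 + 29 + 11 = 136
Route C: 24 + 31 + 29 + 21 + 25 + 15 = 145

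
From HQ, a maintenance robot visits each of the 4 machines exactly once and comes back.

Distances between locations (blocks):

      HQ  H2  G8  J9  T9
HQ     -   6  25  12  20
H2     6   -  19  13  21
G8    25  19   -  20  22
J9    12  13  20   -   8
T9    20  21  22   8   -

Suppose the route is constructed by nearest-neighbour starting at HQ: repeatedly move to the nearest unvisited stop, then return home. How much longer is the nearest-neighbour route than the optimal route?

From HQ: H2=6, J9=12, T9=20, G8=25 → choose H2 (6).
From H2: J9=13, G8=19, T9=21 → choose J9 (13).
From J9: T9=8, G8=20 → choose T9 (8).
From T9: G8=22 → choose G8 (22).
NN route HQ → H2 → J9 → T9 → G8 → HQ costs 74.
Optimal: HQ → H2 → G8 → T9 → J9 → HQ costs 67 (by enumerating all 12 distinct tours).
Excess = 74 − 67 = 7.

Excess over optimum: 7 blocks.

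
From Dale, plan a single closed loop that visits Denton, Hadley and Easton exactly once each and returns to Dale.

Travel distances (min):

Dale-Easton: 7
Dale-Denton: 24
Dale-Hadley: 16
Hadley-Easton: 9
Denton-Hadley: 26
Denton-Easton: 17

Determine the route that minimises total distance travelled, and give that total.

Dale→Denton→Hadley→Easton→Dale: 24+26+9+7 = 66
Dale→Denton→Easton→Hadley→Dale: 24+17+9+16 = 66
Dale→Hadley→Denton→Easton→Dale: 16+26+17+7 = 66
The minimum is 66.
One optimal route: Dale → Denton → Hadley → Easton → Dale (or its reverse).

Shortest round trip = 66 min.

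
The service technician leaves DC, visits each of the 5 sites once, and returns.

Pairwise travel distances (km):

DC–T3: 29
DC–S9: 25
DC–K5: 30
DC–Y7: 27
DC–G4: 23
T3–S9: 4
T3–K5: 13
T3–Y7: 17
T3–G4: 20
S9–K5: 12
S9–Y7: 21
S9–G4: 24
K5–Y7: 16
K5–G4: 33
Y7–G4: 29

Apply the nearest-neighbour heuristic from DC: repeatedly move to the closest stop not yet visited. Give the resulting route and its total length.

102 km along DC → G4 → T3 → S9 → K5 → Y7 → DC.

From DC: distances to unvisited — G4=23, S9=25, Y7=27, T3=29, K5=30. Nearest is G4 (23).
From G4: distances to unvisited — T3=20, S9=24, Y7=29, K5=33. Nearest is T3 (20).
From T3: distances to unvisited — S9=4, K5=13, Y7=17. Nearest is S9 (4).
From S9: distances to unvisited — K5=12, Y7=21. Nearest is K5 (12).
From K5: distances to unvisited — Y7=16. Nearest is Y7 (16).
Return Y7→DC: 27.
Total = 23 + 20 + 4 + 12 + 16 + 27 = 102.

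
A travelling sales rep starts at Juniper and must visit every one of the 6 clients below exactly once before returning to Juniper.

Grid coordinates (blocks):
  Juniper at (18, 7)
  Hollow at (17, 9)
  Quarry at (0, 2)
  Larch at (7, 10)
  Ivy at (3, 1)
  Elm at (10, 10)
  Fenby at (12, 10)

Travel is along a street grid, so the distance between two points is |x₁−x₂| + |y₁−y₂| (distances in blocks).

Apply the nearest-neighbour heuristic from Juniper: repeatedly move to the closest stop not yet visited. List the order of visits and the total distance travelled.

Nearest-neighbour total = 54 blocks; route Juniper → Hollow → Fenby → Elm → Larch → Ivy → Quarry → Juniper.

From Juniper: distances to unvisited — Hollow=3, Fenby=9, Elm=11, Larch=14, Ivy=21, Quarry=23. Nearest is Hollow (3).
From Hollow: distances to unvisited — Fenby=6, Elm=8, Larch=11, Ivy=22, Quarry=24. Nearest is Fenby (6).
From Fenby: distances to unvisited — Elm=2, Larch=5, Ivy=18, Quarry=20. Nearest is Elm (2).
From Elm: distances to unvisited — Larch=3, Ivy=16, Quarry=18. Nearest is Larch (3).
From Larch: distances to unvisited — Ivy=13, Quarry=15. Nearest is Ivy (13).
From Ivy: distances to unvisited — Quarry=4. Nearest is Quarry (4).
Return Quarry→Juniper: 23.
Total = 3 + 6 + 2 + 3 + 13 + 4 + 23 = 54.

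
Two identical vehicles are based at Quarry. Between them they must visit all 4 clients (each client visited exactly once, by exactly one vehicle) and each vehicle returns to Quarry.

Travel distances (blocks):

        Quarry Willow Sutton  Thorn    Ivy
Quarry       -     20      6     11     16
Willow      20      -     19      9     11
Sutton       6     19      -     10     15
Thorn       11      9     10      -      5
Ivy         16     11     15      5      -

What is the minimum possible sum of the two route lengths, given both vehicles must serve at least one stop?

Minimum combined distance: 59 blocks.

There are 2^3 − 1 = 7 ways to divide the 4 stops into two non-empty groups. For each, the best each vehicle can do is its own shortest tour through its group:
  {Willow} + {Sutton, Thorn, Ivy}: 40 + 37 = 77
  {Sutton} + {Willow, Thorn, Ivy}: 12 + 47 = 59
  {Willow, Sutton} + {Thorn, Ivy}: 45 + 32 = 77
  {Thorn} + {Willow, Sutton, Ivy}: 22 + 52 = 74
  {Willow, Thorn} + {Sutton, Ivy}: 40 + 37 = 77
  {Sutton, Thorn} + {Willow, Ivy}: 27 + 47 = 74
  … (7 splits in total)
Best: vehicle 1 Quarry → Sutton → Quarry = 12; vehicle 2 Quarry → Willow → Ivy → Thorn → Quarry = 47; combined 59.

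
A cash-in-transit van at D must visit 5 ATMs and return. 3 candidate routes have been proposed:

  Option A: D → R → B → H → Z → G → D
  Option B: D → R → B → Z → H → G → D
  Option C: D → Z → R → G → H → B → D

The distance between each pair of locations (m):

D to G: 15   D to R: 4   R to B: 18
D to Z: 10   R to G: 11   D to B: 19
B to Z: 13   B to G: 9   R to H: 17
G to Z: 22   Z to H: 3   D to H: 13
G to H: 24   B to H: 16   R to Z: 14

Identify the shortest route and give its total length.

Option A: 4 + 18 + 16 + 3 + 22 + 15 = 78
Option B: 4 + 18 + 13 + 3 + 24 + 15 = 77
Option C: 10 + 14 + 11 + 24 + 16 + 19 = 94

77 m — Option B is the shortest.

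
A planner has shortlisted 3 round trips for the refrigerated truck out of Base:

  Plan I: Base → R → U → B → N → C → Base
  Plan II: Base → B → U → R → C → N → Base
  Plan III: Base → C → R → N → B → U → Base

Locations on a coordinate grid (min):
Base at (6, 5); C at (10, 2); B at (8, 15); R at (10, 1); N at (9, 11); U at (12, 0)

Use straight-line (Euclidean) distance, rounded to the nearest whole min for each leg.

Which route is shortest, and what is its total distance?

Plan I: 6 + 2 + 16 + 4 + 9 + 5 = 42
Plan II: 10 + 16 + 2 + 1 + 9 + 7 = 45
Plan III: 5 + 1 + 10 + 4 + 16 + 8 = 44

42 min — Plan I is the shortest.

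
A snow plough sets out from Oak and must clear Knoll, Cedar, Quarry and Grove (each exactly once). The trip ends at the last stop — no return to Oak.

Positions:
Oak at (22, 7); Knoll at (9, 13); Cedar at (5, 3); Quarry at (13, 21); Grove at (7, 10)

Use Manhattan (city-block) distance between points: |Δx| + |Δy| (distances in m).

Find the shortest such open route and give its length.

There are 4! = 24 possible orderings.
Oak → Knoll → Cedar → Quarry → Grove: 19+14+26+17 = 76
Oak → Knoll → Cedar → Grove → Quarry: 19+14+9+17 = 59
Oak → Knoll → Quarry → Cedar → Grove: 19+12+26+9 = 66
Oak → Knoll → Quarry → Grove → Cedar: 19+12+17+9 = 57
Oak → Knoll → Grove → Cedar → Quarry: 19+5+9+26 = 59
Oak → Knoll → Grove → Quarry → Cedar: 19+5+17+26 = 67
Oak → Cedar → Knoll → Quarry → Grove: 21+14+12+17 = 64
Oak → Cedar → Knoll → Grove → Quarry: 21+14+5+17 = 57
Oak → Cedar → Quarry → Knoll → Grove: 21+26+12+5 = 64
Oak → Cedar → Quarry → Grove → Knoll: 21+26+17+5 = 69
Oak → Cedar → Grove → Knoll → Quarry: 21+9+5+12 = 47
Oak → Cedar → Grove → Quarry → Knoll: 21+9+17+12 = 59
Oak → Quarry → Knoll → Cedar → Grove: 23+12+14+9 = 58
Oak → Quarry → Knoll → Grove → Cedar: 23+12+5+9 = 49
… (10 more)
The minimum is 47.
One shortest path: Oak → Cedar → Grove → Knoll → Quarry.

Shortest open route: 47 m.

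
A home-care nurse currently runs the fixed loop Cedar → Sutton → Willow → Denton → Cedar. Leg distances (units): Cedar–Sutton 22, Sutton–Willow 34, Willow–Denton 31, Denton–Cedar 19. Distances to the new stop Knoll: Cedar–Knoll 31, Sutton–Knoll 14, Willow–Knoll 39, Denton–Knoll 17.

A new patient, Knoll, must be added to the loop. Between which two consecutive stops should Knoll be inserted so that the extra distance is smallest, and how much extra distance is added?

+19 — insert Knoll between Sutton and Willow.

Insertion cost between consecutive stops i–j is d(i,Knoll) + d(Knoll,j) − d(i,j):
  between Cedar and Sutton: 31 + 14 − 22 = 23
  between Sutton and Willow: 14 + 39 − 34 = 19
  between Willow and Denton: 39 + 17 − 31 = 25
  between Denton and Cedar: 17 + 31 − 19 = 29
Cheapest insertion is between Sutton and Willow, adding 19.
New total = 106 + 19 = 125.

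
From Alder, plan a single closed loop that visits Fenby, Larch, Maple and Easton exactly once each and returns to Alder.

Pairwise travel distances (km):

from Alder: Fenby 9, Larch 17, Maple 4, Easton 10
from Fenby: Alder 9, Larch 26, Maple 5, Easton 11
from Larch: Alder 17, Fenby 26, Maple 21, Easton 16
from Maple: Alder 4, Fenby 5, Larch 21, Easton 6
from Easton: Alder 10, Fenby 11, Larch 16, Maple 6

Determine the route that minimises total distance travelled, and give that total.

Shortest round trip = 53 km.

With 4 stops there are 4!/2 = 12 distinct round trips (a route and its reverse cost the same).
Alder-Fenby-Larch-Maple-Easton-Alder: 9+26+21+6+10 = 72
Alder-Fenby-Larch-Easton-Maple-Alder: 9+26+16+6+4 = 61
Alder-Fenby-Maple-Larch-Easton-Alder: 9+5+21+16+10 = 61
Alder-Fenby-Maple-Easton-Larch-Alder: 9+5+6+16+17 = 53
Alder-Fenby-Easton-Larch-Maple-Alder: 9+11+16+21+4 = 61
Alder-Fenby-Easton-Maple-Larch-Alder: 9+11+6+21+17 = 64
Alder-Larch-Fenby-Maple-Easton-Alder: 17+26+5+6+10 = 64
Alder-Larch-Fenby-Easton-Maple-Alder: 17+26+11+6+4 = 64
Alder-Larch-Maple-Fenby-Easton-Alder: 17+21+5+11+10 = 64
Alder-Larch-Easton-Fenby-Maple-Alder: 17+16+11+5+4 = 53
Alder-Maple-Fenby-Larch-Easton-Alder: 4+5+26+16+10 = 61
Alder-Maple-Larch-Fenby-Easton-Alder: 4+21+26+11+10 = 72
The minimum is 53.
One optimal route: Alder → Fenby → Maple → Easton → Larch → Alder (or its reverse).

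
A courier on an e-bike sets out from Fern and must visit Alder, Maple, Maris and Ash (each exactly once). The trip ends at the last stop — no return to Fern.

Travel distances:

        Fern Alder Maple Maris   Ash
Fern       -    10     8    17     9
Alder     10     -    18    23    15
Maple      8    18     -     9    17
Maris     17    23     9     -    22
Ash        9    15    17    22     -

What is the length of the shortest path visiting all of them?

Minimum one-way distance = 51.

There are 4! = 24 possible orderings.
Fern - Alder - Maple - Maris - Ash: 10+18+9+22 = 59
Fern - Alder - Maple - Ash - Maris: 10+18+17+22 = 67
Fern - Alder - Maris - Maple - Ash: 10+23+9+17 = 59
Fern - Alder - Maris - Ash - Maple: 10+23+22+17 = 72
Fern - Alder - Ash - Maple - Maris: 10+15+17+9 = 51
Fern - Alder - Ash - Maris - Maple: 10+15+22+9 = 56
Fern - Maple - Alder - Maris - Ash: 8+18+23+22 = 71
Fern - Maple - Alder - Ash - Maris: 8+18+15+22 = 63
Fern - Maple - Maris - Alder - Ash: 8+9+23+15 = 55
Fern - Maple - Maris - Ash - Alder: 8+9+22+15 = 54
Fern - Maple - Ash - Alder - Maris: 8+17+15+23 = 63
Fern - Maple - Ash - Maris - Alder: 8+17+22+23 = 70
Fern - Maris - Alder - Maple - Ash: 17+23+18+17 = 75
Fern - Maris - Alder - Ash - Maple: 17+23+15+17 = 72
… (10 more)
The minimum is 51.
One shortest path: Fern → Alder → Ash → Maple → Maris.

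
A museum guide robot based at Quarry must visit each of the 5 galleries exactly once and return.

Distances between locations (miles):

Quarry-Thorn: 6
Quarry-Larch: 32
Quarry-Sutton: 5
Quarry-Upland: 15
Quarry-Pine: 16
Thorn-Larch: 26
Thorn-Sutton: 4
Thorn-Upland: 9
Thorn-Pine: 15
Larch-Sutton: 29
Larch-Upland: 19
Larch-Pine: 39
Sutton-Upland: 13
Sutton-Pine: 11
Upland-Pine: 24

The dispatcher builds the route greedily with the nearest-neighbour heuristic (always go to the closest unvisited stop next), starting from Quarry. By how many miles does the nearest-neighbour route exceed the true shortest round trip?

Quarry: Sutton=5, Thorn=6, Upland=15, Pine=16, Larch=32 ⇒ Sutton
Sutton: Thorn=4, Pine=11, Upland=13, Larch=29 ⇒ Thorn
Thorn: Upland=9, Pine=15, Larch=26 ⇒ Upland
Upland: Larch=19, Pine=24 ⇒ Larch
Larch: Pine=39 ⇒ Pine
NN route Quarry → Sutton → Thorn → Upland → Larch → Pine → Quarry costs 92.
Optimal: Quarry → Thorn → Upland → Larch → Pine → Sutton → Quarry costs 89 (by enumerating all 60 distinct tours).
Excess = 92 − 89 = 3.

Excess over optimum: 3 miles.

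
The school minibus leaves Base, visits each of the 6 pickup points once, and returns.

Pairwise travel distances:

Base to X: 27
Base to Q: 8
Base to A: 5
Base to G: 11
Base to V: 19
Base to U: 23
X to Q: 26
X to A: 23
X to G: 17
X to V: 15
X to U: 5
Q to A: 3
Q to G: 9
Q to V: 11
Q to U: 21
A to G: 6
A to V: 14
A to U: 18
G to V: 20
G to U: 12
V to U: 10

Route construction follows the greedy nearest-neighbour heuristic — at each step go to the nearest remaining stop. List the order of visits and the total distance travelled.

Nearest-neighbour total = 68; route Base → A → Q → G → U → X → V → Base.

Base → [A:5 / Q:8 / G:11 / V:19 / U:23 / X:27] → A (5)
A → [Q:3 / G:6 / V:14 / U:18 / X:23] → Q (3)
Q → [G:9 / V:11 / U:21 / X:26] → G (9)
G → [U:12 / X:17 / V:20] → U (12)
U → [X:5 / V:10] → X (5)
X → [V:15] → V (15)
Return V→Base: 19.
Total = 5 + 3 + 9 + 12 + 5 + 15 + 19 = 68.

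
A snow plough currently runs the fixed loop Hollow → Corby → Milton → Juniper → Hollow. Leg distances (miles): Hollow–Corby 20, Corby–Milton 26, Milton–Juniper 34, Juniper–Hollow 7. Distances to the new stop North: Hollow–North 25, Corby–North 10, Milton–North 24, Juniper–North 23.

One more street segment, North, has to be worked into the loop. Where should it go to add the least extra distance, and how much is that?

Insertion cost between consecutive stops i–j is d(i,North) + d(North,j) − d(i,j):
  between Hollow and Corby: 25 + 10 − 20 = 15
  between Corby and Milton: 10 + 24 − 26 = 8
  between Milton and Juniper: 24 + 23 − 34 = 13
  between Juniper and Hollow: 23 + 25 − 7 = 41
Cheapest insertion is between Corby and Milton, adding 8.
New total = 87 + 8 = 95.

+8 miles — insert North between Corby and Milton.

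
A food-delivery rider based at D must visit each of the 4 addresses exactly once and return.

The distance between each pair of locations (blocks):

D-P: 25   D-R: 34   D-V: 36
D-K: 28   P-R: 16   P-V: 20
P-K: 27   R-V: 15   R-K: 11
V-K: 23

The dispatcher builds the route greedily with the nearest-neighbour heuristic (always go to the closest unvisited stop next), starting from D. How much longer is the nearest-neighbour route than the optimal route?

D: P=25, K=28, R=34, V=36 ⇒ P
P: R=16, V=20, K=27 ⇒ R
R: K=11, V=15 ⇒ K
K: V=23 ⇒ V
NN route D → P → R → K → V → D costs 111.
Optimal: D → P → V → R → K → D costs 99 (by enumerating all 12 distinct tours).
Excess = 111 − 99 = 12.

12 blocks longer than the optimal tour.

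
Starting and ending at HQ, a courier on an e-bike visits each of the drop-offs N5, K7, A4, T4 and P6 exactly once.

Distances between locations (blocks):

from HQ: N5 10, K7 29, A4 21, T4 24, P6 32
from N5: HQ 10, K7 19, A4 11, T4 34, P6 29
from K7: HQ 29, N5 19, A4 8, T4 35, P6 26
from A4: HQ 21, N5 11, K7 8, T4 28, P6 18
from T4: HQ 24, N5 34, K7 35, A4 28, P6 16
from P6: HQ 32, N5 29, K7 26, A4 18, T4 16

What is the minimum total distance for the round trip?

With 5 stops there are 5!/2 = 60 distinct round trips (a route and its reverse cost the same).
HQ→N5→K7→A4→T4→P6→HQ: 10+19+8+28+16+32 = 113
HQ→N5→K7→A4→P6→T4→HQ: 10+19+8+18+16+24 = 95
HQ→N5→K7→T4→A4→P6→HQ: 10+19+35+28+18+32 = 142
HQ→N5→K7→T4→P6→A4→HQ: 10+19+35+16+18+21 = 119
HQ→N5→K7→P6→A4→T4→HQ: 10+19+26+18+28+24 = 125
HQ→N5→K7→P6→T4→A4→HQ: 10+19+26+16+28+21 = 120
HQ→N5→A4→K7→T4→P6→HQ: 10+11+8+35+16+32 = 112
HQ→N5→A4→K7→P6→T4→HQ: 10+11+8+26+16+24 = 95
HQ→N5→A4→T4→K7→P6→HQ: 10+11+28+35+26+32 = 142
HQ→N5→A4→T4→P6→K7→HQ: 10+11+28+16+26+29 = 120
HQ→N5→A4→P6→K7→T4→HQ: 10+11+18+26+35+24 = 124
HQ→N5→A4→P6→T4→K7→HQ: 10+11+18+16+35+29 = 119
HQ→N5→T4→K7→A4→P6→HQ: 10+34+35+8+18+32 = 137
HQ→N5→T4→K7→P6→A4→HQ: 10+34+35+26+18+21 = 144
… (46 more)
The minimum is 95.
One optimal route: HQ → N5 → K7 → A4 → P6 → T4 → HQ (or its reverse).

95 blocks — the shortest possible round trip.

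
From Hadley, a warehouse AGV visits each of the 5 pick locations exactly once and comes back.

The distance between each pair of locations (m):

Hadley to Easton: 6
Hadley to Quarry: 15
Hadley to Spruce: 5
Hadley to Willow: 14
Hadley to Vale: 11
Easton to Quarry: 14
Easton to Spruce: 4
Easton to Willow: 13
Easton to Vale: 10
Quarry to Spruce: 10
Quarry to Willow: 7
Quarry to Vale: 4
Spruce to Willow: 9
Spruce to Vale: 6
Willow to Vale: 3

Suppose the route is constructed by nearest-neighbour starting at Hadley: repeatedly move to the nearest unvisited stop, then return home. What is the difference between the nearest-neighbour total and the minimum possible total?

Hadley: Spruce=5, Easton=6, Vale=11, Willow=14, Quarry=15 ⇒ Spruce
Spruce: Easton=4, Vale=6, Willow=9, Quarry=10 ⇒ Easton
Easton: Vale=10, Willow=13, Quarry=14 ⇒ Vale
Vale: Willow=3, Quarry=4 ⇒ Willow
Willow: Quarry=7 ⇒ Quarry
NN route Hadley → Spruce → Easton → Vale → Willow → Quarry → Hadley costs 44.
Optimal: Hadley → Easton → Quarry → Willow → Vale → Spruce → Hadley costs 41 (by enumerating all 60 distinct tours).
Excess = 44 − 41 = 3.

3 m longer than the optimal tour.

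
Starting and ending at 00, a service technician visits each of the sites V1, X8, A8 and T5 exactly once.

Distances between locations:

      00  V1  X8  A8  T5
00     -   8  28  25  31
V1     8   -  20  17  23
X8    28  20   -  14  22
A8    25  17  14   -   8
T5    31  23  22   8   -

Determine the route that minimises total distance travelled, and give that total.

Minimum total distance: 81.

There are 12 distinct closed tours to check (reversals are equivalent).
00 → V1 → X8 → A8 → T5 → 00: 8+20+14+8+31 = 81
00 → V1 → X8 → T5 → A8 → 00: 8+20+22+8+25 = 83
00 → V1 → A8 → X8 → T5 → 00: 8+17+14+22+31 = 92
00 → V1 → A8 → T5 → X8 → 00: 8+17+8+22+28 = 83
00 → V1 → T5 → X8 → A8 → 00: 8+23+22+14+25 = 92
00 → V1 → T5 → A8 → X8 → 00: 8+23+8+14+28 = 81
00 → X8 → V1 → A8 → T5 → 00: 28+20+17+8+31 = 104
00 → X8 → V1 → T5 → A8 → 00: 28+20+23+8+25 = 104
00 → X8 → A8 → V1 → T5 → 00: 28+14+17+23+31 = 113
00 → X8 → T5 → V1 → A8 → 00: 28+22+23+17+25 = 115
00 → A8 → V1 → X8 → T5 → 00: 25+17+20+22+31 = 115
00 → A8 → X8 → V1 → T5 → 00: 25+14+20+23+31 = 113
The minimum is 81.
One optimal route: 00 → V1 → X8 → A8 → T5 → 00 (or its reverse).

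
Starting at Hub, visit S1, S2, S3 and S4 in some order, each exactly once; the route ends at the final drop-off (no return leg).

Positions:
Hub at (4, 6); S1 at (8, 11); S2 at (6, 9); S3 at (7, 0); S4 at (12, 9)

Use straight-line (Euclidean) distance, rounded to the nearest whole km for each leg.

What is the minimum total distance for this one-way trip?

There are 4! = 24 possible orderings.
Hub→S1→S2→S3→S4: 6+3+9+10 = 28
Hub→S1→S2→S4→S3: 6+3+6+10 = 25
Hub→S1→S3→S2→S4: 6+11+9+6 = 32
Hub→S1→S3→S4→S2: 6+11+10+6 = 33
Hub→S1→S4→S2→S3: 6+4+6+9 = 25
Hub→S1→S4→S3→S2: 6+4+10+9 = 29
Hub→S2→S1→S3→S4: 4+3+11+10 = 28
Hub→S2→S1→S4→S3: 4+3+4+10 = 21
Hub→S2→S3→S1→S4: 4+9+11+4 = 28
Hub→S2→S3→S4→S1: 4+9+10+4 = 27
Hub→S2→S4→S1→S3: 4+6+4+11 = 25
Hub→S2→S4→S3→S1: 4+6+10+11 = 31
Hub→S3→S1→S2→S4: 7+11+3+6 = 27
Hub→S3→S1→S4→S2: 7+11+4+6 = 28
… (10 more)
The minimum is 21.
One shortest path: Hub → S2 → S1 → S4 → S3.

Minimum one-way distance = 21 km.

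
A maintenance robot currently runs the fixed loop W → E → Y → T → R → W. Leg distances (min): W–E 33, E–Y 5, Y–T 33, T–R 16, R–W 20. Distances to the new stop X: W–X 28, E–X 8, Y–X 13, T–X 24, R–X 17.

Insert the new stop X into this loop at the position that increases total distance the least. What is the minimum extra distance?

+3 min — insert X between W and E.

Insertion cost between consecutive stops i–j is d(i,X) + d(X,j) − d(i,j):
  between W and E: 28 + 8 − 33 = 3
  between E and Y: 8 + 13 − 5 = 16
  between Y and T: 13 + 24 − 33 = 4
  between T and R: 24 + 17 − 16 = 25
  between R and W: 17 + 28 − 20 = 25
Cheapest insertion is between W and E, adding 3.
New total = 107 + 3 = 110.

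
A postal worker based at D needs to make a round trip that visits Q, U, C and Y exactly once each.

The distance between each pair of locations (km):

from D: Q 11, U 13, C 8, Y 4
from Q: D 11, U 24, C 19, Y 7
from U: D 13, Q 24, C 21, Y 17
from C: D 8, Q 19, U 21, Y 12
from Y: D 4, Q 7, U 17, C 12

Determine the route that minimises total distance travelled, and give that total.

Shortest round trip = 64 km.

D - Q - U - C - Y - D: 11+24+21+12+4 = 72
D - Q - U - Y - C - D: 11+24+17+12+8 = 72
D - Q - C - U - Y - D: 11+19+21+17+4 = 72
D - Q - C - Y - U - D: 11+19+12+17+13 = 72
D - Q - Y - U - C - D: 11+7+17+21+8 = 64
D - Q - Y - C - U - D: 11+7+12+21+13 = 64
D - U - Q - C - Y - D: 13+24+19+12+4 = 72
D - U - Q - Y - C - D: 13+24+7+12+8 = 64
D - U - C - Q - Y - D: 13+21+19+7+4 = 64
D - U - Y - Q - C - D: 13+17+7+19+8 = 64
D - C - Q - U - Y - D: 8+19+24+17+4 = 72
D - C - U - Q - Y - D: 8+21+24+7+4 = 64
The minimum is 64.
One optimal route: D → Q → Y → U → C → D (or its reverse).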